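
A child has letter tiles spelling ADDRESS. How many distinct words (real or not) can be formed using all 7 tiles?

1260

Letter multiplicities in ADDRESS: A×1, D×2, E×1, R×1, S×2.
The number of distinct arrangements is 7!/(2!·2!) = 5040/4 = 1260.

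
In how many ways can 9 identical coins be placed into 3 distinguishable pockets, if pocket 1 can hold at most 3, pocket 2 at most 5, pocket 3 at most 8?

Ignoring the caps, the number of non-negative solutions to x_1+…+x_3 = 9 is C(11,2) = 55.
Subtract solutions that violate a single cap (substitute x_i' = x_i − (cap_i+1)): x_1 ≥ 4 gives C(7,2) = 21; x_2 ≥ 6 gives C(5,2) = 10; x_3 ≥ 9 gives C(2,2) = 1. Together 32.
No two caps can be exceeded simultaneously, so the pair terms are all 0.
By inclusion–exclusion the count is 55 − 32 + 0 = 23.

23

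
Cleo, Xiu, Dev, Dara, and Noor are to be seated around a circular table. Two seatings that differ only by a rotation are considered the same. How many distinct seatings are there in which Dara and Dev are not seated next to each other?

All circular seatings of 5 people number (4)! = 24.
Seatings with Dara beside Dev: treat them as a block with 2 internal orders, giving 2 × (3)! = 12.
Subtracting, 24 − 12 = 12.

12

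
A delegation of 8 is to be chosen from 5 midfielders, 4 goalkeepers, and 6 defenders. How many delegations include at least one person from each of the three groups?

6216

Unrestricted: C(15,8) = 6435 ways to pick any 8 of the 15.
Subtract selections that omit an entire group: no midfielders → C(10,8) = 45; no goalkeepers → C(11,8) = 165; no defenders → C(9,8) = 9.
Add back selections omitting two groups (i.e. drawn from a single group): C(5,8) + C(4,8) + C(6,8) = 0.
By inclusion–exclusion: 6435 − 219 + 0 = 6216.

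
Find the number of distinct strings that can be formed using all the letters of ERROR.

20

ERROR has 5 letters with R appearing 3 times.
So there are 5! / (3!) = 20 distinguishable arrangements.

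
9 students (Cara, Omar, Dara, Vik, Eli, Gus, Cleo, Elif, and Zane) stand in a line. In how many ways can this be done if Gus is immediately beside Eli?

80640

Treat {Gus, Eli} as a single unit. There are 8 units to order, and the pair itself can be ordered 2 ways.
So the count is 2·(8)! = 80640.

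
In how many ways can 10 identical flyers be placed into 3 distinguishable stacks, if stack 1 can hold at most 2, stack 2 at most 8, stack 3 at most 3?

9

By stars and bars, unrestricted non-negative solutions to x_1+…+x_3 = 10 number C(10+2,2) = 66.
Subtract solutions that violate a single cap (substitute x_i' = x_i − (cap_i+1)): x_1 ≥ 3 gives C(9,2) = 36; x_2 ≥ 9 gives C(3,2) = 3; x_3 ≥ 4 gives C(8,2) = 28. Together 67.
Add back pairs where two caps are both exceeded: 0 + 10 + 0 = 10.
By inclusion–exclusion the count is 66 − 67 + 10 = 9.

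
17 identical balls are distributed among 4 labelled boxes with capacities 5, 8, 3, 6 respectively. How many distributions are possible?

By stars and bars, unrestricted non-negative solutions to x_1+…+x_4 = 17 number C(17+3,3) = 1140.
Subtract solutions that violate a single cap (substitute x_i' = x_i − (cap_i+1)): x_1 ≥ 6 gives C(14,3) = 364; x_2 ≥ 9 gives C(11,3) = 165; x_3 ≥ 4 gives C(16,3) = 560; x_4 ≥ 7 gives C(13,3) = 286. Together 1375.
Add back pairs where two caps are both exceeded: 10 + 120 + 35 + 35 + 4 + 84 = 288.
Subtract triples: 0 + 0 + 1 + 0 = 1.
By inclusion–exclusion the count is 1140 − 1375 + 288 − 1 = 52.

52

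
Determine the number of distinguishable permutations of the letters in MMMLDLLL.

MMMLDLLL has 8 letters with L appearing 4 times and M appearing 3 times.
The number of distinct arrangements is 8!/(4!·3!) = 40320/144 = 280.

280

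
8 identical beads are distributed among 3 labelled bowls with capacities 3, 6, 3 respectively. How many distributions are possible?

13

By stars and bars, unrestricted non-negative solutions to x_1+…+x_3 = 8 number C(8+2,2) = 45.
Subtract solutions that violate a single cap (substitute x_i' = x_i − (cap_i+1)): x_1 ≥ 4 gives C(6,2) = 15; x_2 ≥ 7 gives C(3,2) = 3; x_3 ≥ 4 gives C(6,2) = 15. Together 33.
Add back pairs where two caps are both exceeded: 0 + 1 + 0 = 1.
By inclusion–exclusion the count is 45 − 33 + 1 = 13.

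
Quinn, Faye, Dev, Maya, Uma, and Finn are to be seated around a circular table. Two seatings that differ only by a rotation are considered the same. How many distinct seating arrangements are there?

Fix one person's seat to break rotational symmetry; the remaining 5 people can be arranged in (5)! = 120 ways.

120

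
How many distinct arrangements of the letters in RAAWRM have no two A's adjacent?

Total arrangements of RAAWRM: 6!/(2!·2!) = 180.
If the two A's are adjacent, glue them into one block, leaving 5 items to arrange: (5)!/(2!) = 60 ways.
Hence 180 − 60 = 120.

120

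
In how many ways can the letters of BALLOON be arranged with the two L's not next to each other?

There are 7!/(2!·2!) = 1260 arrangements of BALLOON in total.
If the two L's are adjacent, glue them into one block, leaving 6 items to arrange: (6)!/(2!) = 360 ways.
Subtracting, 1260 − 360 = 900 arrangements keep the L's apart.

900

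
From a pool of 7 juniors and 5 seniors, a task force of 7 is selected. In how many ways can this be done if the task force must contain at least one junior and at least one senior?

791

Unrestricted: C(12,7) = 792 ways to pick any 7 of the 12.
Selections missing a whole group: no juniors → C(5,7) = 0; no seniors → C(7,7) = 1.
Both groups omitted at once is impossible, so 792 − 1 = 791.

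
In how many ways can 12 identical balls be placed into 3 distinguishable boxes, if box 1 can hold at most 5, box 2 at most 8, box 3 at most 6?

32

Without the upper bounds there are C(14,2) = 91 ways to split 12 among 3 boxes.
Subtract solutions that violate a single cap (substitute x_i' = x_i − (cap_i+1)): x_1 ≥ 6 gives C(8,2) = 28; x_2 ≥ 9 gives C(5,2) = 10; x_3 ≥ 7 gives C(7,2) = 21. Together 59.
No two caps can be exceeded simultaneously, so the pair terms are all 0.
By inclusion–exclusion the count is 91 − 59 + 0 = 32.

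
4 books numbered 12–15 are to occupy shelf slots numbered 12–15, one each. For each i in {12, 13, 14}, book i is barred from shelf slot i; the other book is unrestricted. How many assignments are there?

11

Let Aᵢ (for i ∈ {12, 13, 14}) be the placements that put book i in its forbidden shelf slot. Any j of these fix j positions, leaving (4−j)! ways to fill the rest, and there are C(3,j) ways to pick which j.
By inclusion–exclusion, the number of valid placements is Σ_{j=0}^{3} (−1)^j C(3,j)·(4−j)!.
Computing: 24 − 18 + 6 − 1 = 11.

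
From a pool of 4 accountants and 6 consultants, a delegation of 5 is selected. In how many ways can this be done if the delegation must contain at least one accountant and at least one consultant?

Unrestricted: C(10,5) = 252 ways to pick any 5 of the 10.
Selections missing a whole group: no accountants → C(6,5) = 6; no consultants → C(4,5) = 0.
Both groups omitted at once is impossible, so 252 − 6 = 246.

246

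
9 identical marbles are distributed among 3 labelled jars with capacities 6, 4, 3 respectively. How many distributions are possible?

Without the upper bounds there are C(11,2) = 55 ways to split 9 among 3 jars.
Subtract solutions that violate a single cap (substitute x_i' = x_i − (cap_i+1)): x_1 ≥ 7 gives C(4,2) = 6; x_2 ≥ 5 gives C(6,2) = 15; x_3 ≥ 4 gives C(7,2) = 21. Together 42.
Add back pairs where two caps are both exceeded: 0 + 0 + 1 = 1.
By inclusion–exclusion the count is 55 − 42 + 1 = 14.

14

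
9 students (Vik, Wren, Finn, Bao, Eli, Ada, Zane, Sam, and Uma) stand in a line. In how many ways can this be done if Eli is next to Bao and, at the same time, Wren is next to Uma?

Treat {Eli,Bao} as one block (2 orders) and {Wren,Uma} as another (2 orders).
That leaves 7 units to arrange: 2 × 2 × 7! = 4 × 5040 = 20160.

20160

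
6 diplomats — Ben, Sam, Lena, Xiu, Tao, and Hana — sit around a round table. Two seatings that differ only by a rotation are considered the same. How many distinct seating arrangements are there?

Seat Ben anywhere (absorbing the rotational symmetry), then permute the other 5: (5)! = 120.

120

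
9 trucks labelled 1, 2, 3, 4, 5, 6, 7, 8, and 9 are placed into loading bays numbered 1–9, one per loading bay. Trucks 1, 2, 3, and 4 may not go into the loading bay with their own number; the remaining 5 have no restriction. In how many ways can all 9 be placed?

229080

Let Aᵢ (for 1 ≤ i ≤ 4) be the placements that put truck i in its forbidden loading bay. Any j of these fix j positions, leaving (9−j)! ways to fill the rest, and there are C(4,j) ways to pick which j.
By inclusion–exclusion, the number of valid placements is Σ_{j=0}^{4} (−1)^j C(4,j)·(9−j)!.
Computing: 362880 − 161280 + 30240 − 2880 + 120 = 229080.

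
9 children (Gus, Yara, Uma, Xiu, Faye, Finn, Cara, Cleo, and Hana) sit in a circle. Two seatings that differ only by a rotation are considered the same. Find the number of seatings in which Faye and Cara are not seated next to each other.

30240

Without the restriction there are (8)! = 40320 seatings.
Seatings with Faye beside Cara: treat them as a block with 2 internal orders, giving 2 × (7)! = 10080.
Subtracting, 40320 − 10080 = 30240.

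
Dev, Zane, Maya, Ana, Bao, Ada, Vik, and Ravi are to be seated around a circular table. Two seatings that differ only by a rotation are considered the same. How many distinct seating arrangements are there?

5040

Seat Dev anywhere (absorbing the rotational symmetry), then permute the other 7: (7)! = 5040.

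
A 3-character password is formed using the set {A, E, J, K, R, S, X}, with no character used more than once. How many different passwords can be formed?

210

Choose and order 3 of the 7 symbols: the first character has 7 options, the next 6, then 5.
That product is 7 × 6 × 5 = 210.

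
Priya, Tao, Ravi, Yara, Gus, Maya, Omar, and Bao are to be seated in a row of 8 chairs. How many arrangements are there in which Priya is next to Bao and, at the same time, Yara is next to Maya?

2880

Treat {Priya,Bao} as one block (2 orders) and {Yara,Maya} as another (2 orders).
That leaves 6 units to arrange: 2 × 2 × 6! = 4 × 720 = 2880.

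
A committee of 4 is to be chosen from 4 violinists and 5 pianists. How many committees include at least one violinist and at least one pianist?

120

With no constraint there are C(9,4) = 126 possible selections.
Selections missing a whole group: no violinists → C(5,4) = 5; no pianists → C(4,4) = 1.
Both groups omitted at once is impossible, so 126 − 6 = 120.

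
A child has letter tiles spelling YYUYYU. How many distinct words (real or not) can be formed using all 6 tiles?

15

The 6 letters of YYUYYU have repeats: U appearing twice and Y appearing 4 times.
So there are 6! / (4!·2!) = 15 distinguishable arrangements.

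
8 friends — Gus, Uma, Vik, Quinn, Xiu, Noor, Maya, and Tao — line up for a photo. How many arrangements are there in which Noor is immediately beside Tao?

Glue Noor and Tao into one block (2 internal orders), leaving 7 units to arrange in a row.
That gives 2 × 7! = 2 × 5040 = 10080.

10080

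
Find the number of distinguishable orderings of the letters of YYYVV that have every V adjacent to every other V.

4

Treat the 2 copies of V as a single block. The multiset to arrange is then {VV, Y, Y, Y}, 4 items in all.
That gives (4)!/(3!) = 4 arrangements.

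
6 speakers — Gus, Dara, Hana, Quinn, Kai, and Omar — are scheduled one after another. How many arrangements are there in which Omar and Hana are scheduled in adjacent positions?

Place the 4 others and the Omar-Hana pair as 5 objects in a line; the pair has 2 internal arrangements.
That gives 2 × 5! = 2 × 120 = 240.

240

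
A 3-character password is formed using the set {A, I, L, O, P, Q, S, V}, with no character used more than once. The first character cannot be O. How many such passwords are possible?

The first character has 8−1 = 7 choices (anything except O).
The remaining 2 characters are filled from the other 7 symbols without repetition: 7 × 6 = 42.
Total: 7 × 42 = 294.

294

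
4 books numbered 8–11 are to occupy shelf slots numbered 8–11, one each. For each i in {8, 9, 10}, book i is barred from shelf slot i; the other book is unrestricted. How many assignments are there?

Let Aᵢ (for i ∈ {8, 9, 10}) be the placements that put book i in its forbidden shelf slot. Any j of these fix j positions, leaving (4−j)! ways to fill the rest, and there are C(3,j) ways to pick which j.
By inclusion–exclusion, the number of valid placements is Σ_{j=0}^{3} (−1)^j C(3,j)·(4−j)!.
Computing: 24 − 18 + 6 − 1 = 11.

11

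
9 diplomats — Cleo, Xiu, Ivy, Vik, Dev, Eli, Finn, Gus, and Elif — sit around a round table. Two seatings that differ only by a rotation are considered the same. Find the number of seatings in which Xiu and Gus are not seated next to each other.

All circular seatings of 9 people number (8)! = 40320.
Seatings with Xiu beside Gus: treat them as a block with 2 internal orders, giving 2 × (7)! = 10080.
Subtracting, 40320 − 10080 = 30240.

30240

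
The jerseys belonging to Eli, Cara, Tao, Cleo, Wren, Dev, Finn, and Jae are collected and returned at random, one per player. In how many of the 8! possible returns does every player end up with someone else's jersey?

14833

Let Aᵢ be the assignments in which player i gets their old jersey. We want the size of the complement of A₁∪…∪A_8.
By inclusion–exclusion this is Σ_{j=0}^{8} (−1)^j C(8,j)·(8−j)!.
Computing: 40320 − 40320 + 20160 − 6720 + 1680 − 336 + 56 − 8 + 1 = 14833.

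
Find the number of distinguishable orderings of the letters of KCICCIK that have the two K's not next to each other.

There are 7!/(3!·2!·2!) = 210 arrangements of KCICCIK in total.
Arrangements with the K's together: treat KK as one letter, giving (6)!/(3!·2!) = 60.
Subtracting, 210 − 60 = 150 arrangements keep the K's apart.

150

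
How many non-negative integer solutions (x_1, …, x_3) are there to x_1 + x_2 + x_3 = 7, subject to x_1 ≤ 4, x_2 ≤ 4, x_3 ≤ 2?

9

Ignoring the caps, the number of non-negative solutions to x_1+…+x_3 = 7 is C(9,2) = 36.
Subtract solutions that violate a single cap (substitute x_i' = x_i − (cap_i+1)): x_1 ≥ 5 gives C(4,2) = 6; x_2 ≥ 5 gives C(4,2) = 6; x_3 ≥ 3 gives C(6,2) = 15. Together 27.
No two caps can be exceeded simultaneously, so the pair terms are all 0.
By inclusion–exclusion the count is 36 − 27 + 0 = 9.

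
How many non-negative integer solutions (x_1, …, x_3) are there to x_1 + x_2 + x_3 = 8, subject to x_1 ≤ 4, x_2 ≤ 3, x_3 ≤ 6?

17

By stars and bars, unrestricted non-negative solutions to x_1+…+x_3 = 8 number C(8+2,2) = 45.
Subtract solutions that violate a single cap (substitute x_i' = x_i − (cap_i+1)): x_1 ≥ 5 gives C(5,2) = 10; x_2 ≥ 4 gives C(6,2) = 15; x_3 ≥ 7 gives C(3,2) = 3. Together 28.
No two caps can be exceeded simultaneously, so the pair terms are all 0.
By inclusion–exclusion the count is 45 − 28 + 0 = 17.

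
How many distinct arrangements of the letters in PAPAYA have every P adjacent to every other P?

Treat the 2 copies of P as a single block. The multiset to arrange is then {PP, A, A, A, Y}, 5 items in all.
That gives (5)!/(3!) = 20 arrangements.

20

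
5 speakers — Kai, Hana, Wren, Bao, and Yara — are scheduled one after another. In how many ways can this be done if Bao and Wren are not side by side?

There are 5! = 120 arrangements in all. If Bao and Wren are adjacent, merging them into one block gives 2·(4)! = 48 arrangements.
Complementary counting: 120 − 48 = 72.

72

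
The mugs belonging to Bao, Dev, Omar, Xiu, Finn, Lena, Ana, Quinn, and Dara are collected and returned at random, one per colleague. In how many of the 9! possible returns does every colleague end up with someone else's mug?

133496

Count assignments avoiding every fixed point. For any j of the 9 colleagues fixed to their own mug, the other 9−j can be arranged in (9−j)! ways.
By inclusion–exclusion this is Σ_{j=0}^{9} (−1)^j C(9,j)·(9−j)!.
Computing: 362880 − 362880 + 181440 − 60480 + 15120 − 3024 + 504 − 72 + 9 − 1 = 133496.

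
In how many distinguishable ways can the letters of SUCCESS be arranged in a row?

420

SUCCESS has 7 letters with C appearing twice and S appearing 3 times.
The number of distinct arrangements is 7!/(3!·2!) = 5040/12 = 420.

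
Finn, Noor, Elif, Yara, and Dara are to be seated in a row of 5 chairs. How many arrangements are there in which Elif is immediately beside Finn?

Place the 3 others and the Elif-Finn pair as 4 objects in a line; the pair has 2 internal arrangements.
So the count is 2·(4)! = 48.

48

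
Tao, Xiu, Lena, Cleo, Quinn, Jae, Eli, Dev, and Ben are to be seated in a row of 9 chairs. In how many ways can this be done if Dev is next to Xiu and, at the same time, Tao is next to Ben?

Treat {Dev,Xiu} as one block (2 orders) and {Tao,Ben} as another (2 orders).
That leaves 7 units to arrange: 2 × 2 × 7! = 4 × 5040 = 20160.

20160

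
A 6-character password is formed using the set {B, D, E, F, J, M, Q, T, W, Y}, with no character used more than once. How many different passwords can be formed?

151200

With no repetition, fill the 6 characters in order: 10 choices, then 9, down to 5.
10 × 9 × 8 × 7 × 6 × 5 = 151200.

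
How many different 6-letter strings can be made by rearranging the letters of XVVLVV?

30

The 6 letters of XVVLVV have repeats: V appearing 4 times.
The number of distinct arrangements is 6!/(4!) = 720/24 = 30.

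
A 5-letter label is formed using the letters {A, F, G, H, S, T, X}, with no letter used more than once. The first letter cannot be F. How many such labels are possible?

The first letter has 7−1 = 6 choices (anything except F).
The remaining 4 letters are filled from the other 6 symbols without repetition: 6 × 5 × 4 × 3 = 360.
Total: 6 × 360 = 2160.

2160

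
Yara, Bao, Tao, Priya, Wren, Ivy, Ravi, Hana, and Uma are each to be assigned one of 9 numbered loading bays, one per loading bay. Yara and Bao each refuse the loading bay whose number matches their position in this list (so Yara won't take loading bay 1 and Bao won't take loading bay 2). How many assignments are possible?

287280

Let Aᵢ (for i ∈ {1, 2}) be the placements that put person i in their forbidden loading bay. Any j of these fix j positions, leaving (9−j)! ways to fill the rest, and there are C(2,j) ways to pick which j.
By inclusion–exclusion, the number of valid placements is Σ_{j=0}^{2} (−1)^j C(2,j)·(9−j)!.
Computing: 362880 − 80640 + 5040 = 287280.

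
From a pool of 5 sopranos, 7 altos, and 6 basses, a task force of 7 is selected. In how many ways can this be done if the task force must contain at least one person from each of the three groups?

Total 7-person selections from all 18: C(18,7) = 31824.
Subtract selections that omit an entire group: no sopranos → C(13,7) = 1716; no altos → C(11,7) = 330; no basses → C(12,7) = 792.
Add back selections omitting two groups (i.e. drawn from a single group): C(5,7) + C(7,7) + C(6,7) = 1.
By inclusion–exclusion: 31824 − 2838 + 1 = 28987.

28987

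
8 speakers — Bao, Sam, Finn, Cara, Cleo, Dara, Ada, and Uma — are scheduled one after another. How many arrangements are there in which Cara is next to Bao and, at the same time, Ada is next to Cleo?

2880

Treat {Cara,Bao} as one block (2 orders) and {Ada,Cleo} as another (2 orders).
That leaves 6 units to arrange: 2 × 2 × 6! = 4 × 720 = 2880.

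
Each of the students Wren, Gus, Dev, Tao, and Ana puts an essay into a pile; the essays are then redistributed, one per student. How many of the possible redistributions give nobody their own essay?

Count assignments avoiding every fixed point. For any j of the 5 students fixed to their own essay, the other 5−j can be arranged in (5−j)! ways.
By inclusion–exclusion this is Σ_{j=0}^{5} (−1)^j C(5,j)·(5−j)!.
Computing: 120 − 120 + 60 − 20 + 5 − 1 = 44.

44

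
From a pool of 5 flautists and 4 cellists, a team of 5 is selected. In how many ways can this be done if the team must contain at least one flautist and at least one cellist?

125

With no constraint there are C(9,5) = 126 possible selections.
Subtract selections that omit an entire group: no flautists → C(4,5) = 0; no cellists → C(5,5) = 1.
Both groups omitted at once is impossible, so 126 − 1 = 125.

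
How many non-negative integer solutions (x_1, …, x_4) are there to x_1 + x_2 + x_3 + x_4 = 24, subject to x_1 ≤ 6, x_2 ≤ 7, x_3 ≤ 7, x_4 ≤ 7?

Ignoring the caps, the number of non-negative solutions to x_1+…+x_4 = 24 is C(27,3) = 2925.
Subtract solutions that violate a single cap (substitute x_i' = x_i − (cap_i+1)): x_1 ≥ 7 gives C(20,3) = 1140; x_2 ≥ 8 gives C(19,3) = 969; x_3 ≥ 8 gives C(19,3) = 969; x_4 ≥ 8 gives C(19,3) = 969. Together 4047.
Add back pairs where two caps are both exceeded: 220 + 220 + 220 + 165 + 165 + 165 = 1155.
Subtract triples: 4 + 4 + 4 + 1 = 13.
By inclusion–exclusion the count is 2925 − 4047 + 1155 − 13 = 20.

20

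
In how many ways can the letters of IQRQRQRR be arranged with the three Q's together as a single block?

Treat the 3 copies of Q as a single block. The multiset to arrange is then {QQQ, I, R, R, R, R}, 6 items in all.
That gives (6)!/(4!) = 30 arrangements.

30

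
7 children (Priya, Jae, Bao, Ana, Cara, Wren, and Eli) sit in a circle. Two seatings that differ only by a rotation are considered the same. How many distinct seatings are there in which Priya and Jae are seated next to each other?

240

Glue Priya and Jae into a block (2 internal orders). Seating 6 units around a circle gives (5)! arrangements.
So 2 × (5)! = 2 × 120 = 240.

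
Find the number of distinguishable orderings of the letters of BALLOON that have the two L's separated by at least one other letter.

There are 7!/(2!·2!) = 1260 arrangements of BALLOON in total.
If the two L's are adjacent, glue them into one block, leaving 6 items to arrange: (6)!/(2!) = 360 ways.
Subtracting, 1260 − 360 = 900 arrangements keep the L's apart.

900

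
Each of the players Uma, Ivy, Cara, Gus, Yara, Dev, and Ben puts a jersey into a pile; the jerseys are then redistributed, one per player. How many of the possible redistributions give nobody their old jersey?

This is the derangement count D_7: permutations of 7 items with no fixed point.
By inclusion–exclusion this is Σ_{j=0}^{7} (−1)^j C(7,j)·(7−j)!.
Computing: 5040 − 5040 + 2520 − 840 + 210 − 42 + 7 − 1 = 1854.

1854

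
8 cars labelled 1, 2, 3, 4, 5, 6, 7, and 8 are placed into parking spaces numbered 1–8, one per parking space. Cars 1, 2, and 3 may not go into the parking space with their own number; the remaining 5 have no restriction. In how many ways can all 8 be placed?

Let Aᵢ (for i ∈ {1, 2, 3}) be the placements that put car i in its forbidden parking space. Any j of these fix j positions, leaving (8−j)! ways to fill the rest, and there are C(3,j) ways to pick which j.
By inclusion–exclusion, the number of valid placements is Σ_{j=0}^{3} (−1)^j C(3,j)·(8−j)!.
Computing: 40320 − 15120 + 2160 − 120 = 27240.

27240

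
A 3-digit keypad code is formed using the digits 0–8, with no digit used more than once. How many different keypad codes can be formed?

504

This is a permutation of 3 out of 9: P(9,3) = 9!/6!.
9 × 8 × 7 = 504.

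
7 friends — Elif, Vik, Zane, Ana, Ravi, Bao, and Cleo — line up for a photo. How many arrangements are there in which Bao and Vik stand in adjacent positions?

1440

Place the 5 others and the Bao-Vik pair as 6 objects in a line; the pair has 2 internal arrangements.
So the count is 2·(6)! = 1440.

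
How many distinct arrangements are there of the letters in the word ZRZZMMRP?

Letter multiplicities in ZRZZMMRP: M×2, P×1, R×2, Z×3.
Dividing 8! = 40320 by 3!·2!·2! = 24 for the repeated letters gives 1680.

1680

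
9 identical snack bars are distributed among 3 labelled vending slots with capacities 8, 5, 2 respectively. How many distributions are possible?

By stars and bars, unrestricted non-negative solutions to x_1+…+x_3 = 9 number C(9+2,2) = 55.
Subtract solutions that violate a single cap (substitute x_i' = x_i − (cap_i+1)): x_1 ≥ 9 gives C(2,2) = 1; x_2 ≥ 6 gives C(5,2) = 10; x_3 ≥ 3 gives C(8,2) = 28. Together 39.
Add back pairs where two caps are both exceeded: 0 + 0 + 1 = 1.
By inclusion–exclusion the count is 55 − 39 + 1 = 17.

17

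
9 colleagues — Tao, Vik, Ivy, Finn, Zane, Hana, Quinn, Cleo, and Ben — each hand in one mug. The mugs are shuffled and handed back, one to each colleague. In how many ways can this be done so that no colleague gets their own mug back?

133496

Let Aᵢ be the assignments in which colleague i gets their own mug. We want the size of the complement of A₁∪…∪A_9.
By inclusion–exclusion this is Σ_{j=0}^{9} (−1)^j C(9,j)·(9−j)!.
Computing: 362880 − 362880 + 181440 − 60480 + 15120 − 3024 + 504 − 72 + 9 − 1 = 133496.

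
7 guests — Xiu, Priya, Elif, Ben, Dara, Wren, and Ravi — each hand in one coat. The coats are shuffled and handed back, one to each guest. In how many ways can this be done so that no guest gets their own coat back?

This is the derangement count D_7: permutations of 7 items with no fixed point.
By inclusion–exclusion this is Σ_{j=0}^{7} (−1)^j C(7,j)·(7−j)!.
Computing: 5040 − 5040 + 2520 − 840 + 210 − 42 + 7 − 1 = 1854.

1854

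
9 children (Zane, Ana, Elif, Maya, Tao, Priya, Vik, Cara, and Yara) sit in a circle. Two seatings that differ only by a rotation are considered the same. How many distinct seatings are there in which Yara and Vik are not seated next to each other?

30240

Without the restriction there are (8)! = 40320 seatings.
Seatings with Yara beside Vik: treat them as a block with 2 internal orders, giving 2 × (7)! = 10080.
Subtracting, 40320 − 10080 = 30240.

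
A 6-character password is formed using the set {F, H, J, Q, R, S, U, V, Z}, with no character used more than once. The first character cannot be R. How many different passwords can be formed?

53760

The first character has 9−1 = 8 choices (anything except R).
The remaining 5 characters are filled from the other 8 symbols without repetition: 8 × 7 × 6 × 5 × 4 = 6720.
Total: 8 × 6720 = 53760.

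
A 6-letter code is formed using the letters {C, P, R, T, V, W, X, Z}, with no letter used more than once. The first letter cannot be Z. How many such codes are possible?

17640

The first letter has 8−1 = 7 choices (anything except Z).
The remaining 5 letters are filled from the other 7 symbols without repetition: 7 × 6 × 5 × 4 × 3 = 2520.
Total: 7 × 2520 = 17640.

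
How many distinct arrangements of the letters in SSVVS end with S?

6

Fix S in the last position and arrange the remaining 4 letters.
Those 4 letters have S appearing twice and V appearing twice, giving (4)!/(2!·2!) = 6.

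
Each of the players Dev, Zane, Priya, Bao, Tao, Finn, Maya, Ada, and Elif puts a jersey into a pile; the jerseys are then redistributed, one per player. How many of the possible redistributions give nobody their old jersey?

Let Aᵢ be the assignments in which player i gets their old jersey. We want the size of the complement of A₁∪…∪A_9.
By inclusion–exclusion this is Σ_{j=0}^{9} (−1)^j C(9,j)·(9−j)!.
Computing: 362880 − 362880 + 181440 − 60480 + 15120 − 3024 + 504 − 72 + 9 − 1 = 133496.

133496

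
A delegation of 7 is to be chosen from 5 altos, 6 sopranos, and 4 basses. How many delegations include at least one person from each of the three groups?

5949

With no constraint there are C(15,7) = 6435 possible selections.
Subtract selections that omit an entire group: no altos → C(10,7) = 120; no sopranos → C(9,7) = 36; no basses → C(11,7) = 330.
Add back selections omitting two groups (i.e. drawn from a single group): C(5,7) + C(6,7) + C(4,7) = 0.
By inclusion–exclusion: 6435 − 486 + 0 = 5949.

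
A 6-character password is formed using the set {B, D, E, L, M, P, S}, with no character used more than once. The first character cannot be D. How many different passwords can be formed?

4320

The first character has 7−1 = 6 choices (anything except D).
The remaining 5 characters are filled from the other 6 symbols without repetition: 6 × 5 × 4 × 3 × 2 = 720.
Total: 6 × 720 = 4320.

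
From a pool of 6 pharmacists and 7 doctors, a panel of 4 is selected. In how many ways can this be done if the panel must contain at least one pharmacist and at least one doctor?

Total 4-person selections from all 13: C(13,4) = 715.
Selections missing a whole group: no pharmacists → C(7,4) = 35; no doctors → C(6,4) = 15.
Both groups omitted at once is impossible, so 715 − 50 = 665.

665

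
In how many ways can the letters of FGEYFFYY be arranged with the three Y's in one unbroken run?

Treat the 3 copies of Y as a single block. The multiset to arrange is then {YYY, E, F, F, F, G}, 6 items in all.
That gives (6)!/(3!) = 120 arrangements.

120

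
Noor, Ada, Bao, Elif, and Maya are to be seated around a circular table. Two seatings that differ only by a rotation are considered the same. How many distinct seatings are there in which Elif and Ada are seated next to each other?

Treat {Elif, Ada} as one unit (2 internal orders) and seat the resulting 4 units around the table: (3)! circular arrangements.
So 2 × (3)! = 2 × 6 = 12.

12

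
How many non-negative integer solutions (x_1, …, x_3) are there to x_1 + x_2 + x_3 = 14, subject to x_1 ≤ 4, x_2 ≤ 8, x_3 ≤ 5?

Without the upper bounds there are C(16,2) = 120 ways to split 14 among 3 variables.
Subtract solutions that violate a single cap (substitute x_i' = x_i − (cap_i+1)): x_1 ≥ 5 gives C(11,2) = 55; x_2 ≥ 9 gives C(7,2) = 21; x_3 ≥ 6 gives C(10,2) = 45. Together 121.
Add back pairs where two caps are both exceeded: 1 + 10 + 0 = 11.
By inclusion–exclusion the count is 120 − 121 + 11 = 10.

10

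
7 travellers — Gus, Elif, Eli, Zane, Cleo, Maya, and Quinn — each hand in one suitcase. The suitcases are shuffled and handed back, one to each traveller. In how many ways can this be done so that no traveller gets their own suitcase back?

1854

Count assignments avoiding every fixed point. For any j of the 7 travellers fixed to their own suitcase, the other 7−j can be arranged in (7−j)! ways.
By inclusion–exclusion this is Σ_{j=0}^{7} (−1)^j C(7,j)·(7−j)!.
Computing: 5040 − 5040 + 2520 − 840 + 210 − 42 + 7 − 1 = 1854.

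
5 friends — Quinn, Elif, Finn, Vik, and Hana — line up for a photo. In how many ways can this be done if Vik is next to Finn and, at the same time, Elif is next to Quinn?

24

Treat {Vik,Finn} as one block (2 orders) and {Elif,Quinn} as another (2 orders).
That leaves 3 units to arrange: 2 × 2 × 3! = 4 × 6 = 24.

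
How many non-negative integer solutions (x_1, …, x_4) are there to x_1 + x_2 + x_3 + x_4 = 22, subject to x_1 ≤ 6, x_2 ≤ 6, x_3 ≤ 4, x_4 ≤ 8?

10

Ignoring the caps, the number of non-negative solutions to x_1+…+x_4 = 22 is C(25,3) = 2300.
Subtract solutions that violate a single cap (substitute x_i' = x_i − (cap_i+1)): x_1 ≥ 7 gives C(18,3) = 816; x_2 ≥ 7 gives C(18,3) = 816; x_3 ≥ 5 gives C(20,3) = 1140; x_4 ≥ 9 gives C(16,3) = 560. Together 3332.
Add back pairs where two caps are both exceeded: 165 + 286 + 84 + 286 + 84 + 165 = 1070.
Subtract triples: 20 + 0 + 4 + 4 = 28.
By inclusion–exclusion the count is 2300 − 3332 + 1070 − 28 = 10.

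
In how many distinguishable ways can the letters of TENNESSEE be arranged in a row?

The 9 letters of TENNESSEE have repeats: E appearing 4 times, N appearing twice, and S appearing twice.
Dividing 9! = 362880 by 4!·2!·2! = 96 for the repeated letters gives 3780.

3780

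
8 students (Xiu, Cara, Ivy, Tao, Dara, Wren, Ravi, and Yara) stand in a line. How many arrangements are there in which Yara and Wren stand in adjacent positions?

10080

Treat {Yara, Wren} as a single unit. There are 7 units to order, and the pair itself can be ordered 2 ways.
So the count is 2·(7)! = 10080.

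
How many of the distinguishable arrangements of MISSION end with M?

180

Fix M in the last position and arrange the remaining 6 letters.
Those 6 letters have I appearing twice and S appearing twice, giving (6)!/(2!·2!) = 180.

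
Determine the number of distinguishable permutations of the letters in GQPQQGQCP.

GQPQQGQCP has 9 letters with G appearing twice, P appearing twice, and Q appearing 4 times.
The number of distinct arrangements is 9!/(4!·2!·2!) = 362880/96 = 3780.

3780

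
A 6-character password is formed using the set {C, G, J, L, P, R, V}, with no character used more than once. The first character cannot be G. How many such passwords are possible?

The first character has 7−1 = 6 choices (anything except G).
The remaining 5 characters are filled from the other 6 symbols without repetition: 6 × 5 × 4 × 3 × 2 = 720.
Total: 6 × 720 = 4320.

4320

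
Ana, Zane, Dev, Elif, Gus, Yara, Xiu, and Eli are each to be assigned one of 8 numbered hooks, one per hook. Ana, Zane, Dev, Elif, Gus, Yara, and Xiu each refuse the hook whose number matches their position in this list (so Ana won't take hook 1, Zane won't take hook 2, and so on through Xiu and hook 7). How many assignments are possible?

16687

Let Aᵢ (for 1 ≤ i ≤ 7) be the placements that put person i in their forbidden hook. Any j of these fix j positions, leaving (8−j)! ways to fill the rest, and there are C(7,j) ways to pick which j.
By inclusion–exclusion, the number of valid placements is Σ_{j=0}^{7} (−1)^j C(7,j)·(8−j)!.
Computing: 40320 − 35280 + 15120 − 4200 + 840 − 126 + 14 − 1 = 16687.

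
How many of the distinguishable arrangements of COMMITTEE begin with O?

5040

Fix O in the first position and arrange the remaining 8 letters.
Those 8 letters have E appearing twice, M appearing twice, and T appearing twice, giving (8)!/(2!·2!·2!) = 5040.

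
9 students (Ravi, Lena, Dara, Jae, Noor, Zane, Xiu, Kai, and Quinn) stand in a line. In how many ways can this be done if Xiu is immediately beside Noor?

80640

Treat {Xiu, Noor} as a single unit. There are 8 units to order, and the pair itself can be ordered 2 ways.
That gives 2 × 8! = 2 × 40320 = 80640.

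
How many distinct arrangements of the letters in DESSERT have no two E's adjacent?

There are 7!/(2!·2!) = 1260 arrangements of DESSERT in total.
If the two E's are adjacent, glue them into one block, leaving 6 items to arrange: (6)!/(2!) = 360 ways.
Subtracting, 1260 − 360 = 900 arrangements keep the E's apart.

900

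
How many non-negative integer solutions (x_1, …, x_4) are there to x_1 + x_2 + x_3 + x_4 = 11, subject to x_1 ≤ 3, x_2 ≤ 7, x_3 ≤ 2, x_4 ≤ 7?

Without the upper bounds there are C(14,3) = 364 ways to split 11 among 4 variables.
Subtract solutions that violate a single cap (substitute x_i' = x_i − (cap_i+1)): x_1 ≥ 4 gives C(10,3) = 120; x_2 ≥ 8 gives C(6,3) = 20; x_3 ≥ 3 gives C(11,3) = 165; x_4 ≥ 8 gives C(6,3) = 20. Together 325.
Add back pairs where two caps are both exceeded: 0 + 35 + 0 + 1 + 0 + 1 = 37.
By inclusion–exclusion the count is 364 − 325 + 37 = 76.

76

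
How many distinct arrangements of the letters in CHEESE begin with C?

Fix C in the first position and arrange the remaining 5 letters.
Those 5 letters have E appearing 3 times, giving (5)!/(3!) = 20.

20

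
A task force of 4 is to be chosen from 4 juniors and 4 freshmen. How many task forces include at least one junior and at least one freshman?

Total 4-person selections from all 8: C(8,4) = 70.
Subtract selections that omit an entire group: no juniors → C(4,4) = 1; no freshmen → C(4,4) = 1.
Both groups omitted at once is impossible, so 70 − 2 = 68.

68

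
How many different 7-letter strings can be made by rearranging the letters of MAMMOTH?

MAMMOTH has 7 letters with M appearing 3 times.
Dividing 7! = 5040 by 3! = 6 for the repeated letters gives 840.

840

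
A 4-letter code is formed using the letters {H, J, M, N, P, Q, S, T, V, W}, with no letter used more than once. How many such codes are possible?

Choose and order 4 of the 10 symbols: the first letter has 10 options, the next 9, then 8, 7.
10 × 9 × 8 × 7 = 5040.

5040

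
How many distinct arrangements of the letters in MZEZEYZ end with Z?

180

Fix Z in the last position and arrange the remaining 6 letters.
Those 6 letters have E appearing twice and Z appearing twice, giving (6)!/(2!·2!) = 180.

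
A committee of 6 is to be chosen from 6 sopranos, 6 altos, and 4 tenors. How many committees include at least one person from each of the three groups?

6666

Unrestricted: C(16,6) = 8008 ways to pick any 6 of the 16.
Selections missing a whole group: no sopranos → C(10,6) = 210; no altos → C(10,6) = 210; no tenors → C(12,6) = 924.
Add back selections omitting two groups (i.e. drawn from a single group): C(6,6) + C(6,6) + C(4,6) = 2.
By inclusion–exclusion: 8008 − 1344 + 2 = 6666.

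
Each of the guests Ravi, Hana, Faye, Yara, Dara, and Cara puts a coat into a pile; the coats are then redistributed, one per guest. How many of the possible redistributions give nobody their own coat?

265

This is the derangement count D_6: permutations of 6 items with no fixed point.
By inclusion–exclusion this is Σ_{j=0}^{6} (−1)^j C(6,j)·(6−j)!.
Computing: 720 − 720 + 360 − 120 + 30 − 6 + 1 = 265.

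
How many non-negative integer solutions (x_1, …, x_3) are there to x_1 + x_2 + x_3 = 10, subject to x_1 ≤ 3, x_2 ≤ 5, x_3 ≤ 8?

21

By stars and bars, unrestricted non-negative solutions to x_1+…+x_3 = 10 number C(10+2,2) = 66.
Subtract solutions that violate a single cap (substitute x_i' = x_i − (cap_i+1)): x_1 ≥ 4 gives C(8,2) = 28; x_2 ≥ 6 gives C(6,2) = 15; x_3 ≥ 9 gives C(3,2) = 3. Together 46.
Add back pairs where two caps are both exceeded: 1 + 0 + 0 = 1.
By inclusion–exclusion the count is 66 − 46 + 1 = 21.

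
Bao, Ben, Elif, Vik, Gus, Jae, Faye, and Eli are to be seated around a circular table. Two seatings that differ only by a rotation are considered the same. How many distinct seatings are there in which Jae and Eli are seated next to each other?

Treat {Jae, Eli} as one unit (2 internal orders) and seat the resulting 7 units around the table: (6)! circular arrangements.
So 2 × (6)! = 2 × 720 = 1440.

1440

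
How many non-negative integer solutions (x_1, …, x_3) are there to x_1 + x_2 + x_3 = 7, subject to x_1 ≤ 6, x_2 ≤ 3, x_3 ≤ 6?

Ignoring the caps, the number of non-negative solutions to x_1+…+x_3 = 7 is C(9,2) = 36.
Subtract solutions that violate a single cap (substitute x_i' = x_i − (cap_i+1)): x_1 ≥ 7 gives C(2,2) = 1; x_2 ≥ 4 gives C(5,2) = 10; x_3 ≥ 7 gives C(2,2) = 1. Together 12.
No two caps can be exceeded simultaneously, so the pair terms are all 0.
By inclusion–exclusion the count is 36 − 12 + 0 = 24.

24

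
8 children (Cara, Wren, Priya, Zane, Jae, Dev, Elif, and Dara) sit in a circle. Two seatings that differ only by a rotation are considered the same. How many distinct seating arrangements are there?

Seat Cara anywhere (absorbing the rotational symmetry), then permute the other 7: (7)! = 5040.

5040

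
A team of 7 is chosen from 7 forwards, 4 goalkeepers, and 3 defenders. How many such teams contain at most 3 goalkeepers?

Split by how many goalkeepers are chosen (0 through 3).
Sum: C(4,0)·C(10,7) + C(4,1)·C(10,6) + C(4,2)·C(10,5) + C(4,3)·C(10,4) = 120 + 840 + 1512 + 840 = 3312.

3312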